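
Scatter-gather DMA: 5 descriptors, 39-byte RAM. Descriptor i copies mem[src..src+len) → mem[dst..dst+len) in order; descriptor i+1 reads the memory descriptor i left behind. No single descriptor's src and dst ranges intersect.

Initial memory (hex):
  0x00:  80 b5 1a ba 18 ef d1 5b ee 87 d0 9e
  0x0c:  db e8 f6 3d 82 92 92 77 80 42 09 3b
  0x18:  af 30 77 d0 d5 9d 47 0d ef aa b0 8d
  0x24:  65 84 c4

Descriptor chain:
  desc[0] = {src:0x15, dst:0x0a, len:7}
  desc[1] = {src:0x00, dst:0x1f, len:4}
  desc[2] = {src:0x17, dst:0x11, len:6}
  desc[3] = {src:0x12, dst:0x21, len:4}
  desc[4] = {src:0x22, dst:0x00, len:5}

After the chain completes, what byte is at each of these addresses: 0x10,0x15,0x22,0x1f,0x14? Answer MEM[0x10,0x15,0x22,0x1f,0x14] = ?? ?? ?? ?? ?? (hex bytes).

MEM[0x10,0x15,0x22,0x1f,0x14] = d0 d0 30 80 77

D0: mem[0x0a..0x10] <- [42 09 3b af 30 77 d0]
D1: mem[0x1f..0x22] <- [80 b5 1a ba]
D2: mem[0x11..0x16] <- [3b af 30 77 d0 d5]
D3: mem[0x21..0x24] <- [af 30 77 d0]
D4: mem[0x00..0x04] <- [30 77 d0 84 c4]
query mem[0x10]=0xd0, mem[0x15]=0xd0, mem[0x22]=0x30, mem[0x1f]=0x80, mem[0x14]=0x77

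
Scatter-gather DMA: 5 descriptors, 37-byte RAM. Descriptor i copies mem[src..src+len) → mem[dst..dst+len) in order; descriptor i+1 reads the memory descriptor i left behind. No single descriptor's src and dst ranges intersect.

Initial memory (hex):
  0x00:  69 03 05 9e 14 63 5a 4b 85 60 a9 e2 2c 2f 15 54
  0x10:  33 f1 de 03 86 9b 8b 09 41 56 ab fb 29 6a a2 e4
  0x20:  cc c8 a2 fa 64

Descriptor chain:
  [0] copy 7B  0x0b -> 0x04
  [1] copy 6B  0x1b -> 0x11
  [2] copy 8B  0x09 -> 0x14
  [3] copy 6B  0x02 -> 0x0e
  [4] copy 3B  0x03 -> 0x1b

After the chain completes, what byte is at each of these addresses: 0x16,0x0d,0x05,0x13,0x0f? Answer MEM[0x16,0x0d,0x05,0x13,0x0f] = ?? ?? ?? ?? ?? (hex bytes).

D0: mem[0x04..0x0a] <- [e2 2c 2f 15 54 33 f1]
D1: mem[0x11..0x16] <- [fb 29 6a a2 e4 cc]
D2: mem[0x14..0x1b] <- [33 f1 e2 2c 2f 15 54 33]
D3: mem[0x0e..0x13] <- [05 9e e2 2c 2f 15]
D4: mem[0x1b..0x1d] <- [9e e2 2c]
query mem[0x16]=0xe2, mem[0x0d]=0x2f, mem[0x05]=0x2c, mem[0x13]=0x15, mem[0x0f]=0x9e

MEM[0x16,0x0d,0x05,0x13,0x0f] = e2 2f 2c 15 9e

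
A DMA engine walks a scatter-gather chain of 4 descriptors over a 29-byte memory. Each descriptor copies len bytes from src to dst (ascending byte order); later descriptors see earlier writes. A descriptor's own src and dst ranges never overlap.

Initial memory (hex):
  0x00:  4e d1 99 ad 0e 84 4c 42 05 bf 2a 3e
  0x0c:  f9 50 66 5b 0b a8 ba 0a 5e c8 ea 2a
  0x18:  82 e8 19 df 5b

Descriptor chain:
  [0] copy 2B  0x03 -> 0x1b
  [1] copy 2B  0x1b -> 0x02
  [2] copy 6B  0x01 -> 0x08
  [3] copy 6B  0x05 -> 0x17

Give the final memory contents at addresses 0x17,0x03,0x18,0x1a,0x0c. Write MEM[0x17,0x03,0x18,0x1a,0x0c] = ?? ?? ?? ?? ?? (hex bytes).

D0: mem[0x1b..0x1c] <- [ad 0e]
D1: mem[0x02..0x03] <- [ad 0e]
D2: mem[0x08..0x0d] <- [d1 ad 0e 0e 84 4c]
D3: mem[0x17..0x1c] <- [84 4c 42 d1 ad 0e]
query mem[0x17]=0x84, mem[0x03]=0x0e, mem[0x18]=0x4c, mem[0x1a]=0xd1, mem[0x0c]=0x84

MEM[0x17,0x03,0x18,0x1a,0x0c] = 84 0e 4c d1 84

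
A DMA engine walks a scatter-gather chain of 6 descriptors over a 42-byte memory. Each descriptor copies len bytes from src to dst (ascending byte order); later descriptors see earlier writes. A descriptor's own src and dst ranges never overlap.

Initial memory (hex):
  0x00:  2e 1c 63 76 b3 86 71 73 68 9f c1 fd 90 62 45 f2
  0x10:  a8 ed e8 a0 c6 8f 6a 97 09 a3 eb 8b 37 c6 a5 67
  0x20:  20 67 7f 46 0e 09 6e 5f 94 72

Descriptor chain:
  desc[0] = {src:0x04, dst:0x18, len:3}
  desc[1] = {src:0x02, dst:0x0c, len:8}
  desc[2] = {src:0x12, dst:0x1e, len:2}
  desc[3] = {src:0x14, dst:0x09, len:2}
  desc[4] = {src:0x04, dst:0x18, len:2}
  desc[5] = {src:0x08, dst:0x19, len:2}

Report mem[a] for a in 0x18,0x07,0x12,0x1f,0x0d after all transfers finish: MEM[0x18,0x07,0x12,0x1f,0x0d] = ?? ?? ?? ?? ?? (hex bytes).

  after D0: wrote 3B at 0x18 = b38671
  after D1: wrote 8B at 0x0c = 6376b3867173689f
  after D2: wrote 2B at 0x1e = 689f
  after D3: wrote 2B at 0x09 = c68f
  after D4: wrote 2B at 0x18 = b386
  after D5: wrote 2B at 0x19 = 68c6
query mem[0x18]=0xb3, mem[0x07]=0x73, mem[0x12]=0x68, mem[0x1f]=0x9f, mem[0x0d]=0x76

MEM[0x18,0x07,0x12,0x1f,0x0d] = b3 73 68 9f 76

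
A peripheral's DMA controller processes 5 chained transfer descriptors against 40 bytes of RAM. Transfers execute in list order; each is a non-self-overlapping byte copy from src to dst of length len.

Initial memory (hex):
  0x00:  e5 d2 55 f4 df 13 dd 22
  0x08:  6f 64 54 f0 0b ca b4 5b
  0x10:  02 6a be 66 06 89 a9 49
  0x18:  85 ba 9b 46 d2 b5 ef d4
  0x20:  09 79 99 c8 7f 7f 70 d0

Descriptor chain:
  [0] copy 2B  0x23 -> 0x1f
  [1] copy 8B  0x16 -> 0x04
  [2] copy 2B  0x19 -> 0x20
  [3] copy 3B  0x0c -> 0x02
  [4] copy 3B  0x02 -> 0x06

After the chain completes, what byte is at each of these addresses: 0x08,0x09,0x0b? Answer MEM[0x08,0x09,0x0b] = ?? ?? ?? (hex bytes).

MEM[0x08,0x09,0x0b] = b4 46 b5

  after D0: wrote 2B at 0x1f = c87f
  after D1: wrote 8B at 0x04 = a94985ba9b46d2b5
  after D2: wrote 2B at 0x20 = ba9b
  after D3: wrote 3B at 0x02 = 0bcab4
  after D4: wrote 3B at 0x06 = 0bcab4
query mem[0x08]=0xb4, mem[0x09]=0x46, mem[0x0b]=0xb5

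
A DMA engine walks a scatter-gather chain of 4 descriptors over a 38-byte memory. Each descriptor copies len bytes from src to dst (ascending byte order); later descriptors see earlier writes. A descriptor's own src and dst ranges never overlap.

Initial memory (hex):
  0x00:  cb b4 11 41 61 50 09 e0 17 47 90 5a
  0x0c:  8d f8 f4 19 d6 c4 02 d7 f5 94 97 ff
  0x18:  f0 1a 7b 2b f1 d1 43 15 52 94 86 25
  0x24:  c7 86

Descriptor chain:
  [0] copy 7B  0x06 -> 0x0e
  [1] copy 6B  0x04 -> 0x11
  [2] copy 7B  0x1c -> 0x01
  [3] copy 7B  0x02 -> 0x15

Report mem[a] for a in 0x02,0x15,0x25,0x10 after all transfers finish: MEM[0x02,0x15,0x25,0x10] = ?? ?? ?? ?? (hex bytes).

MEM[0x02,0x15,0x25,0x10] = d1 d1 86 17

  after D0: wrote 7B at 0x0e = 09e01747905a8d
  after D1: wrote 6B at 0x11 = 615009e01747
  after D2: wrote 7B at 0x01 = f1d14315529486
  after D3: wrote 7B at 0x15 = d1431552948617
query mem[0x02]=0xd1, mem[0x15]=0xd1, mem[0x25]=0x86, mem[0x10]=0x17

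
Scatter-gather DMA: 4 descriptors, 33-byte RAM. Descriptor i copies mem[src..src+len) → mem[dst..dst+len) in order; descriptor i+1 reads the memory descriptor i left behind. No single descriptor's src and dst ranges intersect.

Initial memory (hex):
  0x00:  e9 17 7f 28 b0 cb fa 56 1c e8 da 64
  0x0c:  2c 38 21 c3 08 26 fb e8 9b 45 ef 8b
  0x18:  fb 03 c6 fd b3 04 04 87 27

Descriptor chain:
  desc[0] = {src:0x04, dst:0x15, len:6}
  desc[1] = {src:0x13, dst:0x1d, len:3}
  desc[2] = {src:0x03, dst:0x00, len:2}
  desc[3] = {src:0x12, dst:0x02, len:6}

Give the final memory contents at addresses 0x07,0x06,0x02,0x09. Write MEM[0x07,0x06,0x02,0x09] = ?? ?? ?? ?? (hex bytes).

MEM[0x07,0x06,0x02,0x09] = fa cb fb e8

[0] 0x04->0x15 len=6 : b0 cb fa 56 1c e8
[1] 0x13->0x1d len=3 : e8 9b b0
[2] 0x03->0x00 len=2 : 28 b0
[3] 0x12->0x02 len=6 : fb e8 9b b0 cb fa
query mem[0x07]=0xfa, mem[0x06]=0xcb, mem[0x02]=0xfb, mem[0x09]=0xe8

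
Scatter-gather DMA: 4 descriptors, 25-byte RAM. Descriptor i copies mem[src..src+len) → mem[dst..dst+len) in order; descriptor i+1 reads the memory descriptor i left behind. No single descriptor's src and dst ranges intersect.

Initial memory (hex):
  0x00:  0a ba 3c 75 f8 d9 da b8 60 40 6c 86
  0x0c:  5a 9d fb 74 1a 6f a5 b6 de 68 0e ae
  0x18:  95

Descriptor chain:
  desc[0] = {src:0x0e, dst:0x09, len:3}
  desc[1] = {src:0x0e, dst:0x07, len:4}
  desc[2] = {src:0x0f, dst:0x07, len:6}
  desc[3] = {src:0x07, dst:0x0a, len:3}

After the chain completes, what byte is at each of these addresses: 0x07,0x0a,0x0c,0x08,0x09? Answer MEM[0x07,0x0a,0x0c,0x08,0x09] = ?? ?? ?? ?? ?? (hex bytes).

  after D0: wrote 3B at 0x09 = fb741a
  after D1: wrote 4B at 0x07 = fb741a6f
  after D2: wrote 6B at 0x07 = 741a6fa5b6de
  after D3: wrote 3B at 0x0a = 741a6f
query mem[0x07]=0x74, mem[0x0a]=0x74, mem[0x0c]=0x6f, mem[0x08]=0x1a, mem[0x09]=0x6f

MEM[0x07,0x0a,0x0c,0x08,0x09] = 74 74 6f 1a 6f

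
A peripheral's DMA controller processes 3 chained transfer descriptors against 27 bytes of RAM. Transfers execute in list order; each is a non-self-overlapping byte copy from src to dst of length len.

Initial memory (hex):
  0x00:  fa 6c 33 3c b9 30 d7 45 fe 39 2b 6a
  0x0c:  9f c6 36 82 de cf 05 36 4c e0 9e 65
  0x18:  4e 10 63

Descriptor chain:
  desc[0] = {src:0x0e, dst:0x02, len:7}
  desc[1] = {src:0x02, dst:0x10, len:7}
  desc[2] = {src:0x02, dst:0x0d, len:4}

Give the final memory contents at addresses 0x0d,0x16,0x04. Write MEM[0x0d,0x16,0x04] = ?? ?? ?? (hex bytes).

MEM[0x0d,0x16,0x04] = 36 4c de

  after D0: wrote 7B at 0x02 = 3682decf05364c
  after D1: wrote 7B at 0x10 = 3682decf05364c
  after D2: wrote 4B at 0x0d = 3682decf
query mem[0x0d]=0x36, mem[0x16]=0x4c, mem[0x04]=0xde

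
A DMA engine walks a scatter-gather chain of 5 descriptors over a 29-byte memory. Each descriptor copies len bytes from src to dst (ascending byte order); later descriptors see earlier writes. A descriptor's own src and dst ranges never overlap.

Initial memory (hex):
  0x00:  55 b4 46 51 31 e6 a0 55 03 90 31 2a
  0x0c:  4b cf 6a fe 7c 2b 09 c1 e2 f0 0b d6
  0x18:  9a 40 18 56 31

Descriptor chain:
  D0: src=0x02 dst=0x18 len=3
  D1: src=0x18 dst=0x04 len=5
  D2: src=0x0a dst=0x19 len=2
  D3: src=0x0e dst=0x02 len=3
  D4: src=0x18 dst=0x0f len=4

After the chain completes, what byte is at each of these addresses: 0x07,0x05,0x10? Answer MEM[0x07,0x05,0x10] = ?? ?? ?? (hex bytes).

D0: mem[0x18..0x1a] <- [46 51 31]
D1: mem[0x04..0x08] <- [46 51 31 56 31]
D2: mem[0x19..0x1a] <- [31 2a]
D3: mem[0x02..0x04] <- [6a fe 7c]
D4: mem[0x0f..0x12] <- [46 31 2a 56]
query mem[0x07]=0x56, mem[0x05]=0x51, mem[0x10]=0x31

MEM[0x07,0x05,0x10] = 56 51 31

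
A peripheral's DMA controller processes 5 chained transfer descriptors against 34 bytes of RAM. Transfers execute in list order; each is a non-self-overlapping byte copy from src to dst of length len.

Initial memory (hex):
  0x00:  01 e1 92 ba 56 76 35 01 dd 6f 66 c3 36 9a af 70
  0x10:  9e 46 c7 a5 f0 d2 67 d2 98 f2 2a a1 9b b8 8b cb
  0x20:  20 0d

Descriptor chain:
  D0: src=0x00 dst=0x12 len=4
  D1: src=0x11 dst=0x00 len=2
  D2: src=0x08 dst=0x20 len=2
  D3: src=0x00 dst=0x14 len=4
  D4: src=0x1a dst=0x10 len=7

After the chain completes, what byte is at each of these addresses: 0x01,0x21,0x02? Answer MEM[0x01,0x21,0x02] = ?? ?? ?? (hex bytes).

[0] 0x00->0x12 len=4 : 01 e1 92 ba
[1] 0x11->0x00 len=2 : 46 01
[2] 0x08->0x20 len=2 : dd 6f
[3] 0x00->0x14 len=4 : 46 01 92 ba
[4] 0x1a->0x10 len=7 : 2a a1 9b b8 8b cb dd
query mem[0x01]=0x01, mem[0x21]=0x6f, mem[0x02]=0x92

MEM[0x01,0x21,0x02] = 01 6f 92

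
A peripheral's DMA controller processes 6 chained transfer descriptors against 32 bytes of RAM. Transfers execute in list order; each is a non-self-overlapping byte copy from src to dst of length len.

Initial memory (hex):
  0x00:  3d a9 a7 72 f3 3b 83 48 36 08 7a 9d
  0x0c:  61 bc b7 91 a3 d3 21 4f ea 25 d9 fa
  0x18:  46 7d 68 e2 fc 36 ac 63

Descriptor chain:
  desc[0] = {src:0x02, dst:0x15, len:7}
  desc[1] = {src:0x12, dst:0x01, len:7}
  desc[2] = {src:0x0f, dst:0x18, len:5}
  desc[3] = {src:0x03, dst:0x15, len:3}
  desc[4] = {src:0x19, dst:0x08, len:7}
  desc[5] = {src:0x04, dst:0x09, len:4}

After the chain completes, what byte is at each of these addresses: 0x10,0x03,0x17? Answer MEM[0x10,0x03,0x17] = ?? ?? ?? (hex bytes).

MEM[0x10,0x03,0x17] = a3 ea 72

#0 dst[0x15+7] := {0xa7,0x72,0xf3,0x3b,0x83,0x48,0x36}
#1 dst[0x01+7] := {0x21,0x4f,0xea,0xa7,0x72,0xf3,0x3b}
#2 dst[0x18+5] := {0x91,0xa3,0xd3,0x21,0x4f}
#3 dst[0x15+3] := {0xea,0xa7,0x72}
#4 dst[0x08+7] := {0xa3,0xd3,0x21,0x4f,0x36,0xac,0x63}
#5 dst[0x09+4] := {0xa7,0x72,0xf3,0x3b}
query mem[0x10]=0xa3, mem[0x03]=0xea, mem[0x17]=0x72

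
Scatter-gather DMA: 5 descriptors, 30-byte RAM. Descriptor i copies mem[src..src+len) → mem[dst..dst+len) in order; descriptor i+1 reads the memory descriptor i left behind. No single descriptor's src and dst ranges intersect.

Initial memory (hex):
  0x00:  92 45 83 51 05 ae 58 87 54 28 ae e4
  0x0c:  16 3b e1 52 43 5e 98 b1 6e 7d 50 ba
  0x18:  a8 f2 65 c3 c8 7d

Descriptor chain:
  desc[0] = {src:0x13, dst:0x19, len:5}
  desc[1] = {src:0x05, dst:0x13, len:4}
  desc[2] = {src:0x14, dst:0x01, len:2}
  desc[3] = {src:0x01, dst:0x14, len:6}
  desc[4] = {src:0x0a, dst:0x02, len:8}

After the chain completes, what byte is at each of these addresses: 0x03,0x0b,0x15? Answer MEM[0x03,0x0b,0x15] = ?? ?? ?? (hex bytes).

  after D0: wrote 5B at 0x19 = b16e7d50ba
  after D1: wrote 4B at 0x13 = ae588754
  after D2: wrote 2B at 0x01 = 5887
  after D3: wrote 6B at 0x14 = 58875105ae58
  after D4: wrote 8B at 0x02 = aee4163be152435e
query mem[0x03]=0xe4, mem[0x0b]=0xe4, mem[0x15]=0x87

MEM[0x03,0x0b,0x15] = e4 e4 87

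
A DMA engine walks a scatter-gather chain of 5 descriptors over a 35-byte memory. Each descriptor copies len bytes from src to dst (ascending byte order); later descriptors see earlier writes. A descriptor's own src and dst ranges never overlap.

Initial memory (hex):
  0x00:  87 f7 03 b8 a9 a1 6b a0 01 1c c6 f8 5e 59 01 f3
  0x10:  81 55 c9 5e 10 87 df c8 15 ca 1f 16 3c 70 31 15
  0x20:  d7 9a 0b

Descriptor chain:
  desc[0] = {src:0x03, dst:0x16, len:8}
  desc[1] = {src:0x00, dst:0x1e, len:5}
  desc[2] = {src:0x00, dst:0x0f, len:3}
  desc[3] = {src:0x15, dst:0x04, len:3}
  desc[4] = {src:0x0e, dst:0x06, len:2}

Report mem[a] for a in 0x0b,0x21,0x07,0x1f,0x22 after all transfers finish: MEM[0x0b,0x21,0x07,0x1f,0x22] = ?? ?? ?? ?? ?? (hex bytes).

#0 dst[0x16+8] := {0xb8,0xa9,0xa1,0x6b,0xa0,0x01,0x1c,0xc6}
#1 dst[0x1e+5] := {0x87,0xf7,0x03,0xb8,0xa9}
#2 dst[0x0f+3] := {0x87,0xf7,0x03}
#3 dst[0x04+3] := {0x87,0xb8,0xa9}
#4 dst[0x06+2] := {0x01,0x87}
query mem[0x0b]=0xf8, mem[0x21]=0xb8, mem[0x07]=0x87, mem[0x1f]=0xf7, mem[0x22]=0xa9

MEM[0x0b,0x21,0x07,0x1f,0x22] = f8 b8 87 f7 a9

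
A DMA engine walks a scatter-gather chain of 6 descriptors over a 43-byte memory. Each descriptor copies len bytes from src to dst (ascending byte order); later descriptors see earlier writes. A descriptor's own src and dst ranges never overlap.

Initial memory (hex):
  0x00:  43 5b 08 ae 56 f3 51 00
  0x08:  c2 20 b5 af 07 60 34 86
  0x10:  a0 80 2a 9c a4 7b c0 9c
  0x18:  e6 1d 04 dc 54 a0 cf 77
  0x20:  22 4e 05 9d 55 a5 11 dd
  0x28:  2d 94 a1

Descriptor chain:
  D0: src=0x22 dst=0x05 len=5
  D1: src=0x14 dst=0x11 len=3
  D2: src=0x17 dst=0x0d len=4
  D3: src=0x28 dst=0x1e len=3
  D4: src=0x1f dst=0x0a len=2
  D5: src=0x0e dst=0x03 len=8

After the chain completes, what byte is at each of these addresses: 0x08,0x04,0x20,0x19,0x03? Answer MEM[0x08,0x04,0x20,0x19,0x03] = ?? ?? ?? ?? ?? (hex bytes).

MEM[0x08,0x04,0x20,0x19,0x03] = c0 1d a1 1d e6

#0 dst[0x05+5] := {0x05,0x9d,0x55,0xa5,0x11}
#1 dst[0x11+3] := {0xa4,0x7b,0xc0}
#2 dst[0x0d+4] := {0x9c,0xe6,0x1d,0x04}
#3 dst[0x1e+3] := {0x2d,0x94,0xa1}
#4 dst[0x0a+2] := {0x94,0xa1}
#5 dst[0x03+8] := {0xe6,0x1d,0x04,0xa4,0x7b,0xc0,0xa4,0x7b}
query mem[0x08]=0xc0, mem[0x04]=0x1d, mem[0x20]=0xa1, mem[0x19]=0x1d, mem[0x03]=0xe6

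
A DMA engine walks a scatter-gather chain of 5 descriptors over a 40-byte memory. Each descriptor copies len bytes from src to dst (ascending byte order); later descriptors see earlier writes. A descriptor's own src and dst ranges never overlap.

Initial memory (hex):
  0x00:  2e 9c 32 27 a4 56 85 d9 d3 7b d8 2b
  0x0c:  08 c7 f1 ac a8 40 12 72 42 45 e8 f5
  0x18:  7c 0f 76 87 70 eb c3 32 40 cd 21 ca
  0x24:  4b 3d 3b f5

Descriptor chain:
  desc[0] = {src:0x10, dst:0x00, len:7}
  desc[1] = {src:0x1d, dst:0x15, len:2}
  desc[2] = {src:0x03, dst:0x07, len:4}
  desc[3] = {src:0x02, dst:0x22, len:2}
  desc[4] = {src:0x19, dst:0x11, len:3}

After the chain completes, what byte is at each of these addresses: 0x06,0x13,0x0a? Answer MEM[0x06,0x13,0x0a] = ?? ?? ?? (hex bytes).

[0] 0x10->0x00 len=7 : a8 40 12 72 42 45 e8
[1] 0x1d->0x15 len=2 : eb c3
[2] 0x03->0x07 len=4 : 72 42 45 e8
[3] 0x02->0x22 len=2 : 12 72
[4] 0x19->0x11 len=3 : 0f 76 87
query mem[0x06]=0xe8, mem[0x13]=0x87, mem[0x0a]=0xe8

MEM[0x06,0x13,0x0a] = e8 87 e8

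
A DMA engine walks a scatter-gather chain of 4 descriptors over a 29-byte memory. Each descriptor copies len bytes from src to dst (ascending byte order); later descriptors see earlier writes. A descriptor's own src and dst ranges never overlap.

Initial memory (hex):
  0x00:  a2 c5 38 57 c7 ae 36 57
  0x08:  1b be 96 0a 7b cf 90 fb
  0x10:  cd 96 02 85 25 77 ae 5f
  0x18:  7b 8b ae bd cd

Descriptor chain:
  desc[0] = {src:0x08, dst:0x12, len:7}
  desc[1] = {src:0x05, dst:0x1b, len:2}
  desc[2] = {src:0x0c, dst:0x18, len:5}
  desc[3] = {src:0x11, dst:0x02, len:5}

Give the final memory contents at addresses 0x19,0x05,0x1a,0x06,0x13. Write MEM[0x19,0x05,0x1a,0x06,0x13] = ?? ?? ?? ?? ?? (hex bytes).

MEM[0x19,0x05,0x1a,0x06,0x13] = cf 96 90 0a be

  after D0: wrote 7B at 0x12 = 1bbe960a7bcf90
  after D1: wrote 2B at 0x1b = ae36
  after D2: wrote 5B at 0x18 = 7bcf90fbcd
  after D3: wrote 5B at 0x02 = 961bbe960a
query mem[0x19]=0xcf, mem[0x05]=0x96, mem[0x1a]=0x90, mem[0x06]=0x0a, mem[0x13]=0xbe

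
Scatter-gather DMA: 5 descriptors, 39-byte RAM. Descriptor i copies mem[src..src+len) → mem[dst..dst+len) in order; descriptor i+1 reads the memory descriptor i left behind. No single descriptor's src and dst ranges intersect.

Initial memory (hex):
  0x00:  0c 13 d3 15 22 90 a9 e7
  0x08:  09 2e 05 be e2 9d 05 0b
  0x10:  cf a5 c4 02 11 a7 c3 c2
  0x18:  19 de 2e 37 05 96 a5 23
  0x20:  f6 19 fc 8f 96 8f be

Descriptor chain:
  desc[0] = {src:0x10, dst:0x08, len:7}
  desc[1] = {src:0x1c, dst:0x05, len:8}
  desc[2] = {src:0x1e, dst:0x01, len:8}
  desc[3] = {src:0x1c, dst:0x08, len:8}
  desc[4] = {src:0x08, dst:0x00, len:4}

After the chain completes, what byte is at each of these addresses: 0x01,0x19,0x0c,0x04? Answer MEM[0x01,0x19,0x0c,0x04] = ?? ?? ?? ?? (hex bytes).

MEM[0x01,0x19,0x0c,0x04] = 96 de f6 19

D0: mem[0x08..0x0e] <- [cf a5 c4 02 11 a7 c3]
D1: mem[0x05..0x0c] <- [05 96 a5 23 f6 19 fc 8f]
D2: mem[0x01..0x08] <- [a5 23 f6 19 fc 8f 96 8f]
D3: mem[0x08..0x0f] <- [05 96 a5 23 f6 19 fc 8f]
D4: mem[0x00..0x03] <- [05 96 a5 23]
query mem[0x01]=0x96, mem[0x19]=0xde, mem[0x0c]=0xf6, mem[0x04]=0x19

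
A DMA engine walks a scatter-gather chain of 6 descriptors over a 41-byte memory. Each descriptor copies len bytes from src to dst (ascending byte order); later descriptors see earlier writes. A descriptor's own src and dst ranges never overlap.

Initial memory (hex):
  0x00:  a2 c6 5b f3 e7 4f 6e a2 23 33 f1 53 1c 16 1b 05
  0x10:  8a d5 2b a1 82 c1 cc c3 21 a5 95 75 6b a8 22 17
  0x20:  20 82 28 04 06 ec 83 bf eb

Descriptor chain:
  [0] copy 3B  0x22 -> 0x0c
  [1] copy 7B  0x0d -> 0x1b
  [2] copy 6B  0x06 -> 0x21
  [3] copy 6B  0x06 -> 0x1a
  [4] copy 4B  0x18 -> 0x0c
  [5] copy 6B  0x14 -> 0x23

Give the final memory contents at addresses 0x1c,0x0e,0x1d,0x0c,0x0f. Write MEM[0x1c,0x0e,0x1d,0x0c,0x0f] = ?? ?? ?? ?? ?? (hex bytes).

MEM[0x1c,0x0e,0x1d,0x0c,0x0f] = 23 6e 33 21 a2

  after D0: wrote 3B at 0x0c = 280406
  after D1: wrote 7B at 0x1b = 0406058ad52ba1
  after D2: wrote 6B at 0x21 = 6ea22333f153
  after D3: wrote 6B at 0x1a = 6ea22333f153
  after D4: wrote 4B at 0x0c = 21a56ea2
  after D5: wrote 6B at 0x23 = 82c1ccc321a5
query mem[0x1c]=0x23, mem[0x0e]=0x6e, mem[0x1d]=0x33, mem[0x0c]=0x21, mem[0x0f]=0xa2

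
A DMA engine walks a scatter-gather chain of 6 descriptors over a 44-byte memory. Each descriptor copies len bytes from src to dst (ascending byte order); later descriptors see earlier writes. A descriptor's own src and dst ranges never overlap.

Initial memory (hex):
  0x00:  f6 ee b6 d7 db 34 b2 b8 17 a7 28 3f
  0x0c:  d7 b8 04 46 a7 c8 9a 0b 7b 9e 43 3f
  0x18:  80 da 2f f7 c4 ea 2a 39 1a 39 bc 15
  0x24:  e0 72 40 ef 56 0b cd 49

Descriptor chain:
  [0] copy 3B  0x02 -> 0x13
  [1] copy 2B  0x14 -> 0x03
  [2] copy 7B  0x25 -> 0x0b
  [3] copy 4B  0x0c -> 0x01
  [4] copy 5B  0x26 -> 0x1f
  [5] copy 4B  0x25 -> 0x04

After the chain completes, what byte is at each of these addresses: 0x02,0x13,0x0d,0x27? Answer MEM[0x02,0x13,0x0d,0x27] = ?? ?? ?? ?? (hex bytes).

MEM[0x02,0x13,0x0d,0x27] = ef b6 ef ef

#0 dst[0x13+3] := {0xb6,0xd7,0xdb}
#1 dst[0x03+2] := {0xd7,0xdb}
#2 dst[0x0b+7] := {0x72,0x40,0xef,0x56,0x0b,0xcd,0x49}
#3 dst[0x01+4] := {0x40,0xef,0x56,0x0b}
#4 dst[0x1f+5] := {0x40,0xef,0x56,0x0b,0xcd}
#5 dst[0x04+4] := {0x72,0x40,0xef,0x56}
query mem[0x02]=0xef, mem[0x13]=0xb6, mem[0x0d]=0xef, mem[0x27]=0xef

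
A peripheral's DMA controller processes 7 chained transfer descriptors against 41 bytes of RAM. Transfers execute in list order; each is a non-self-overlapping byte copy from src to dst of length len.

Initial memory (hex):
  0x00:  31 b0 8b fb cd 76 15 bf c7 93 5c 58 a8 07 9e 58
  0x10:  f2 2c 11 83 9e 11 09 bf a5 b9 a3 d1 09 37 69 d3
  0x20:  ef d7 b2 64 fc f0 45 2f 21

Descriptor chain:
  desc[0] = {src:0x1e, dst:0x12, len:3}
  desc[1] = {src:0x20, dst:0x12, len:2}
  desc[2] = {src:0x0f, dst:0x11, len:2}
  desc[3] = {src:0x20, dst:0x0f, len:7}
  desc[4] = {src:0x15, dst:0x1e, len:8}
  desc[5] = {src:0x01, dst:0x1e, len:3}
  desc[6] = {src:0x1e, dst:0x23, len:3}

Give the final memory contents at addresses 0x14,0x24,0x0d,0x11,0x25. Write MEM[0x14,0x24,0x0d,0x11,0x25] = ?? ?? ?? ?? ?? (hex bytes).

D0: mem[0x12..0x14] <- [69 d3 ef]
D1: mem[0x12..0x13] <- [ef d7]
D2: mem[0x11..0x12] <- [58 f2]
D3: mem[0x0f..0x15] <- [ef d7 b2 64 fc f0 45]
D4: mem[0x1e..0x25] <- [45 09 bf a5 b9 a3 d1 09]
D5: mem[0x1e..0x20] <- [b0 8b fb]
D6: mem[0x23..0x25] <- [b0 8b fb]
query mem[0x14]=0xf0, mem[0x24]=0x8b, mem[0x0d]=0x07, mem[0x11]=0xb2, mem[0x25]=0xfb

MEM[0x14,0x24,0x0d,0x11,0x25] = f0 8b 07 b2 fb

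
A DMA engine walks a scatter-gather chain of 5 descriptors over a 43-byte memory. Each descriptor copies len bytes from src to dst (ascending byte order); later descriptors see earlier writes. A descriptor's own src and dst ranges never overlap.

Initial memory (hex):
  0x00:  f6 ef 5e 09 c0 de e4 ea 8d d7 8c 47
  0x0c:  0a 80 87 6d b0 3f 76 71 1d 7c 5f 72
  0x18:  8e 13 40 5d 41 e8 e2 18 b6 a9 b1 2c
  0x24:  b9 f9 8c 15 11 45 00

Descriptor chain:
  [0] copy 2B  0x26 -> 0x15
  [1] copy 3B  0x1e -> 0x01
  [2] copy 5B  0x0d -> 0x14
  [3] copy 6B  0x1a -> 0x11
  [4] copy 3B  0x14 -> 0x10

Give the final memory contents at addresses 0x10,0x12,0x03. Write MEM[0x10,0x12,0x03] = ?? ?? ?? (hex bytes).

MEM[0x10,0x12,0x03] = e8 18 b6

  after D0: wrote 2B at 0x15 = 8c15
  after D1: wrote 3B at 0x01 = e218b6
  after D2: wrote 5B at 0x14 = 80876db03f
  after D3: wrote 6B at 0x11 = 405d41e8e218
  after D4: wrote 3B at 0x10 = e8e218
query mem[0x10]=0xe8, mem[0x12]=0x18, mem[0x03]=0xb6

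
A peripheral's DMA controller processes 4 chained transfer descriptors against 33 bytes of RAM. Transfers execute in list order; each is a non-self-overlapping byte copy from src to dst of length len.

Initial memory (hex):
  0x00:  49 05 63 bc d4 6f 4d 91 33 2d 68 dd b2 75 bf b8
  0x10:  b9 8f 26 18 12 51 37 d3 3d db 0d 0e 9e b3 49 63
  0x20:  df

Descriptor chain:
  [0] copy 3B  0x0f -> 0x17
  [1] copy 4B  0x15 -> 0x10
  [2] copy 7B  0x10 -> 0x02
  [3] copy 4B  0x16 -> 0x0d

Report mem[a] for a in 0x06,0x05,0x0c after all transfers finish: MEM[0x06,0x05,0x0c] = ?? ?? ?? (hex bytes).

[0] 0x0f->0x17 len=3 : b8 b9 8f
[1] 0x15->0x10 len=4 : 51 37 b8 b9
[2] 0x10->0x02 len=7 : 51 37 b8 b9 12 51 37
[3] 0x16->0x0d len=4 : 37 b8 b9 8f
query mem[0x06]=0x12, mem[0x05]=0xb9, mem[0x0c]=0xb2

MEM[0x06,0x05,0x0c] = 12 b9 b2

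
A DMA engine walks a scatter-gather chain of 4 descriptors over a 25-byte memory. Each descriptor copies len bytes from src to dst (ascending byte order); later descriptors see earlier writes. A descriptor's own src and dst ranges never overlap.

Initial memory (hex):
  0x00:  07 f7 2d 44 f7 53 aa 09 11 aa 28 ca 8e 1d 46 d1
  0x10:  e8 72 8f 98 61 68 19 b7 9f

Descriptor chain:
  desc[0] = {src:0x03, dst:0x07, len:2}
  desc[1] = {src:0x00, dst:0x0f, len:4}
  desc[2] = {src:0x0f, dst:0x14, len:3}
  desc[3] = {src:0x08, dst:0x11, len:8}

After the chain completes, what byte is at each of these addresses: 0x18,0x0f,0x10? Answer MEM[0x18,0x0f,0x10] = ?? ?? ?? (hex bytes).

MEM[0x18,0x0f,0x10] = 07 07 f7

#0 dst[0x07+2] := {0x44,0xf7}
#1 dst[0x0f+4] := {0x07,0xf7,0x2d,0x44}
#2 dst[0x14+3] := {0x07,0xf7,0x2d}
#3 dst[0x11+8] := {0xf7,0xaa,0x28,0xca,0x8e,0x1d,0x46,0x07}
query mem[0x18]=0x07, mem[0x0f]=0x07, mem[0x10]=0xf7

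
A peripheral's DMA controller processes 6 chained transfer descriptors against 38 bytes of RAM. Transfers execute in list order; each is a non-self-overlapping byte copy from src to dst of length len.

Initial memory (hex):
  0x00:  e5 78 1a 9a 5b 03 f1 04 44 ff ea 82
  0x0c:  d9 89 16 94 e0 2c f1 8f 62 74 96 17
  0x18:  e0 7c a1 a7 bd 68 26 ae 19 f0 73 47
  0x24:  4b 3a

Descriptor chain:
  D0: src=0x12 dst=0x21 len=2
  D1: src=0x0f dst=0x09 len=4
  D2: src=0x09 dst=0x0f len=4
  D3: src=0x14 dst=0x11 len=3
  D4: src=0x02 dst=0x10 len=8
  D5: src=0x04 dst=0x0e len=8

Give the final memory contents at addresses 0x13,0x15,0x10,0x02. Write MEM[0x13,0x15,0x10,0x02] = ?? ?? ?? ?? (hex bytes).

D0: mem[0x21..0x22] <- [f1 8f]
D1: mem[0x09..0x0c] <- [94 e0 2c f1]
D2: mem[0x0f..0x12] <- [94 e0 2c f1]
D3: mem[0x11..0x13] <- [62 74 96]
D4: mem[0x10..0x17] <- [1a 9a 5b 03 f1 04 44 94]
D5: mem[0x0e..0x15] <- [5b 03 f1 04 44 94 e0 2c]
query mem[0x13]=0x94, mem[0x15]=0x2c, mem[0x10]=0xf1, mem[0x02]=0x1a

MEM[0x13,0x15,0x10,0x02] = 94 2c f1 1a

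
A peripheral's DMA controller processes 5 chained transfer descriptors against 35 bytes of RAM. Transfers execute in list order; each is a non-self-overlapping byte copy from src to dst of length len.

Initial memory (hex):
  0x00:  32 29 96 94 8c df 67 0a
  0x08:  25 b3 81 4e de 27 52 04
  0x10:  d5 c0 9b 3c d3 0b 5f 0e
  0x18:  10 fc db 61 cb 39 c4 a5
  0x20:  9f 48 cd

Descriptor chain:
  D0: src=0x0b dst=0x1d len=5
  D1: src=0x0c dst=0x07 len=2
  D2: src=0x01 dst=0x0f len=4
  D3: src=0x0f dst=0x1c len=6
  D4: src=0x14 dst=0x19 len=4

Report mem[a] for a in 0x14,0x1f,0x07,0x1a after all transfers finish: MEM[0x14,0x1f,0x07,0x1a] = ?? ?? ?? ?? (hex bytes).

MEM[0x14,0x1f,0x07,0x1a] = d3 8c de 0b

  after D0: wrote 5B at 0x1d = 4ede275204
  after D1: wrote 2B at 0x07 = de27
  after D2: wrote 4B at 0x0f = 2996948c
  after D3: wrote 6B at 0x1c = 2996948c3cd3
  after D4: wrote 4B at 0x19 = d30b5f0e
query mem[0x14]=0xd3, mem[0x1f]=0x8c, mem[0x07]=0xde, mem[0x1a]=0x0b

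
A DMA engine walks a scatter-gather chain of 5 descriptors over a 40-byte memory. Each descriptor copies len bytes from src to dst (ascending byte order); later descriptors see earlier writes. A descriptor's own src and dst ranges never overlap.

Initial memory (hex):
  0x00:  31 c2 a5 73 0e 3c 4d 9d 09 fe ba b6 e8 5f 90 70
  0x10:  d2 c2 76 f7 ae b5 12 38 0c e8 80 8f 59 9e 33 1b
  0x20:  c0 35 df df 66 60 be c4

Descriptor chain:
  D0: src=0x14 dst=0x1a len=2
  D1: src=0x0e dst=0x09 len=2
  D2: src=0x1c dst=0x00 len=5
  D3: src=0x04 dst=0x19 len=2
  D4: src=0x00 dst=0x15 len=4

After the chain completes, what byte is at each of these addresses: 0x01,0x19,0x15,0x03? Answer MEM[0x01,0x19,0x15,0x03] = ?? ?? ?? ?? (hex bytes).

MEM[0x01,0x19,0x15,0x03] = 9e c0 59 1b

D0: mem[0x1a..0x1b] <- [ae b5]
D1: mem[0x09..0x0a] <- [90 70]
D2: mem[0x00..0x04] <- [59 9e 33 1b c0]
D3: mem[0x19..0x1a] <- [c0 3c]
D4: mem[0x15..0x18] <- [59 9e 33 1b]
query mem[0x01]=0x9e, mem[0x19]=0xc0, mem[0x15]=0x59, mem[0x03]=0x1b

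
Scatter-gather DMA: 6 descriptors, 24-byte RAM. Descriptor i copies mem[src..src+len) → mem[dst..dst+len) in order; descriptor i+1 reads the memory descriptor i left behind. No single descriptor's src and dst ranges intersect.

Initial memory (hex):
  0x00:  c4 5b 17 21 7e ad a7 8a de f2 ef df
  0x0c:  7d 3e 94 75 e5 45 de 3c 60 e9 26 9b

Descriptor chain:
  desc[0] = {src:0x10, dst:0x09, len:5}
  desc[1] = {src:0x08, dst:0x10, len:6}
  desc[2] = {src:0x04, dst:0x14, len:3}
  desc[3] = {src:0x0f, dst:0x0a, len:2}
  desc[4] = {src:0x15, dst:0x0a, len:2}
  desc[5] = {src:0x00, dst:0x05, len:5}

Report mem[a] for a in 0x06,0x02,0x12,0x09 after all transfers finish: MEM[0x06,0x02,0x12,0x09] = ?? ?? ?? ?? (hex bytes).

MEM[0x06,0x02,0x12,0x09] = 5b 17 45 7e

  after D0: wrote 5B at 0x09 = e545de3c60
  after D1: wrote 6B at 0x10 = dee545de3c60
  after D2: wrote 3B at 0x14 = 7eada7
  after D3: wrote 2B at 0x0a = 75de
  after D4: wrote 2B at 0x0a = ada7
  after D5: wrote 5B at 0x05 = c45b17217e
query mem[0x06]=0x5b, mem[0x02]=0x17, mem[0x12]=0x45, mem[0x09]=0x7e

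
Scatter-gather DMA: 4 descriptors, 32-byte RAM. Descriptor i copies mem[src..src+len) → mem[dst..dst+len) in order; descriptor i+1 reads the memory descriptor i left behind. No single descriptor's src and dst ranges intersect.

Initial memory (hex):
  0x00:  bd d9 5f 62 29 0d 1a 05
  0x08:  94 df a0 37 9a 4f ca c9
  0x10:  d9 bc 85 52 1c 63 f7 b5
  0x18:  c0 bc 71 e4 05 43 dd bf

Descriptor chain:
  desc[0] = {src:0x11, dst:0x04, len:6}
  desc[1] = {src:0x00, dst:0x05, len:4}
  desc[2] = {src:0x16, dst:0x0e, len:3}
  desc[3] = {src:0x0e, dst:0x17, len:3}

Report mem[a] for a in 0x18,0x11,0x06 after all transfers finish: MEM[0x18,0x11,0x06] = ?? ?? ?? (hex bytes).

D0: mem[0x04..0x09] <- [bc 85 52 1c 63 f7]
D1: mem[0x05..0x08] <- [bd d9 5f 62]
D2: mem[0x0e..0x10] <- [f7 b5 c0]
D3: mem[0x17..0x19] <- [f7 b5 c0]
query mem[0x18]=0xb5, mem[0x11]=0xbc, mem[0x06]=0xd9

MEM[0x18,0x11,0x06] = b5 bc d9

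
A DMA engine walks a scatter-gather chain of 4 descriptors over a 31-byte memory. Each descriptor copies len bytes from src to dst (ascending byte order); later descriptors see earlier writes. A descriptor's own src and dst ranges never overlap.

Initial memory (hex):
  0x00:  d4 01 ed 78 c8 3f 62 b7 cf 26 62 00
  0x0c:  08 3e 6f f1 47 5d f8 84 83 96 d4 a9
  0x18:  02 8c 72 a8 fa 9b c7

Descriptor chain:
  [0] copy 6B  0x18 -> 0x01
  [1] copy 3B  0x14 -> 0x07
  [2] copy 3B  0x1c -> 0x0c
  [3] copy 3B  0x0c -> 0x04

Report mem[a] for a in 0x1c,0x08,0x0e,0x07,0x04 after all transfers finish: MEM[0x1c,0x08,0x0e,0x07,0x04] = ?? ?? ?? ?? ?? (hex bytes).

MEM[0x1c,0x08,0x0e,0x07,0x04] = fa 96 c7 83 fa

D0: mem[0x01..0x06] <- [02 8c 72 a8 fa 9b]
D1: mem[0x07..0x09] <- [83 96 d4]
D2: mem[0x0c..0x0e] <- [fa 9b c7]
D3: mem[0x04..0x06] <- [fa 9b c7]
query mem[0x1c]=0xfa, mem[0x08]=0x96, mem[0x0e]=0xc7, mem[0x07]=0x83, mem[0x04]=0xfa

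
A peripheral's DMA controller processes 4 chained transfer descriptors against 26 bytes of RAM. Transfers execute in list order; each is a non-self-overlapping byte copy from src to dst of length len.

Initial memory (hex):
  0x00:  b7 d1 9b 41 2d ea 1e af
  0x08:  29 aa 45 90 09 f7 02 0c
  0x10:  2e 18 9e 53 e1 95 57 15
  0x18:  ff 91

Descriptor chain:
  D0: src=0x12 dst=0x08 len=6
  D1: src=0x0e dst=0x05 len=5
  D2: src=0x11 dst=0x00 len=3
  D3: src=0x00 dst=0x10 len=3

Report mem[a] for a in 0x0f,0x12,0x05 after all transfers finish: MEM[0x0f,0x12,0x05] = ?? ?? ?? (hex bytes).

[0] 0x12->0x08 len=6 : 9e 53 e1 95 57 15
[1] 0x0e->0x05 len=5 : 02 0c 2e 18 9e
[2] 0x11->0x00 len=3 : 18 9e 53
[3] 0x00->0x10 len=3 : 18 9e 53
query mem[0x0f]=0x0c, mem[0x12]=0x53, mem[0x05]=0x02

MEM[0x0f,0x12,0x05] = 0c 53 02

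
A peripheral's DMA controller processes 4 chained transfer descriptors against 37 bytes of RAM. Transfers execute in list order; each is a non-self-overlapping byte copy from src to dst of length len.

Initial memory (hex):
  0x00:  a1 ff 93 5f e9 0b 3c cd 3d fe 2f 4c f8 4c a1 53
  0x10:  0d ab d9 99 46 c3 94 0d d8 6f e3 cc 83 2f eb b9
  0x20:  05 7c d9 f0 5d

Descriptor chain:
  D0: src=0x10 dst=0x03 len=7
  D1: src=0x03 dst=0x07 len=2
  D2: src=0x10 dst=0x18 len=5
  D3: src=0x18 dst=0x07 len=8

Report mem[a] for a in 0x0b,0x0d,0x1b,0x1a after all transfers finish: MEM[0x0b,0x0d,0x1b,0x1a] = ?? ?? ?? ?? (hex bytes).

MEM[0x0b,0x0d,0x1b,0x1a] = 46 eb 99 d9

  after D0: wrote 7B at 0x03 = 0dabd99946c394
  after D1: wrote 2B at 0x07 = 0dab
  after D2: wrote 5B at 0x18 = 0dabd99946
  after D3: wrote 8B at 0x07 = 0dabd999462febb9
query mem[0x0b]=0x46, mem[0x0d]=0xeb, mem[0x1b]=0x99, mem[0x1a]=0xd9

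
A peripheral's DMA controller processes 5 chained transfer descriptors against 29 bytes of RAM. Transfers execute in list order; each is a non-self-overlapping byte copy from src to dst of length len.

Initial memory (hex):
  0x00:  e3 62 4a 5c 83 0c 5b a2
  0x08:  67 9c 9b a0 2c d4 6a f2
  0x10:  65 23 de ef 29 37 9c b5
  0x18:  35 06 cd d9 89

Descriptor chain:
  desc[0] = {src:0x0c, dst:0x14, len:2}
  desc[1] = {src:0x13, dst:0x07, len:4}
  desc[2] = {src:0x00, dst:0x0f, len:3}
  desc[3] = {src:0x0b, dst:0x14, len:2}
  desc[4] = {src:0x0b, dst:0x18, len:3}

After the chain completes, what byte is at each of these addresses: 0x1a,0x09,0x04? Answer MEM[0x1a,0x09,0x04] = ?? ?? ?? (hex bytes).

[0] 0x0c->0x14 len=2 : 2c d4
[1] 0x13->0x07 len=4 : ef 2c d4 9c
[2] 0x00->0x0f len=3 : e3 62 4a
[3] 0x0b->0x14 len=2 : a0 2c
[4] 0x0b->0x18 len=3 : a0 2c d4
query mem[0x1a]=0xd4, mem[0x09]=0xd4, mem[0x04]=0x83

MEM[0x1a,0x09,0x04] = d4 d4 83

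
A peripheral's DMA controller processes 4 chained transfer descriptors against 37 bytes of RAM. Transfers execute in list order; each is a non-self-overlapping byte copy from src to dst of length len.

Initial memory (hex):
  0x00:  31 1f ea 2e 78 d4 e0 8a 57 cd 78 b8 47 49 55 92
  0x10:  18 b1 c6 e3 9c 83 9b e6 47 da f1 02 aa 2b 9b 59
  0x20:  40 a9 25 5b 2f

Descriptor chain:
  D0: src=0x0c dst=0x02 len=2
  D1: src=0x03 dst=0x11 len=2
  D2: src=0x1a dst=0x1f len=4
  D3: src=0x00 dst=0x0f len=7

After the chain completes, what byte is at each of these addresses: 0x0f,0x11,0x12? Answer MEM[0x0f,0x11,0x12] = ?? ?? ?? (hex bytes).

  after D0: wrote 2B at 0x02 = 4749
  after D1: wrote 2B at 0x11 = 4978
  after D2: wrote 4B at 0x1f = f102aa2b
  after D3: wrote 7B at 0x0f = 311f474978d4e0
query mem[0x0f]=0x31, mem[0x11]=0x47, mem[0x12]=0x49

MEM[0x0f,0x11,0x12] = 31 47 49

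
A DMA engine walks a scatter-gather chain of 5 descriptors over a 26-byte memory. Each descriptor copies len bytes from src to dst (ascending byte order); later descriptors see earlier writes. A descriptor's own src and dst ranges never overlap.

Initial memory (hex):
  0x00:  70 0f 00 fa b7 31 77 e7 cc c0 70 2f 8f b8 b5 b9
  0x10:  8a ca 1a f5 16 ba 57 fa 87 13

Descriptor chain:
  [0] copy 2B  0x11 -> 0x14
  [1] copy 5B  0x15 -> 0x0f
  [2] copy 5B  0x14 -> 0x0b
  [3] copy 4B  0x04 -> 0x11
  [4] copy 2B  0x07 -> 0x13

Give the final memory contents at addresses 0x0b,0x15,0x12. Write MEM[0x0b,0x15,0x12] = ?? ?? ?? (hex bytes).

MEM[0x0b,0x15,0x12] = ca 1a 31

  after D0: wrote 2B at 0x14 = ca1a
  after D1: wrote 5B at 0x0f = 1a57fa8713
  after D2: wrote 5B at 0x0b = ca1a57fa87
  after D3: wrote 4B at 0x11 = b73177e7
  after D4: wrote 2B at 0x13 = e7cc
query mem[0x0b]=0xca, mem[0x15]=0x1a, mem[0x12]=0x31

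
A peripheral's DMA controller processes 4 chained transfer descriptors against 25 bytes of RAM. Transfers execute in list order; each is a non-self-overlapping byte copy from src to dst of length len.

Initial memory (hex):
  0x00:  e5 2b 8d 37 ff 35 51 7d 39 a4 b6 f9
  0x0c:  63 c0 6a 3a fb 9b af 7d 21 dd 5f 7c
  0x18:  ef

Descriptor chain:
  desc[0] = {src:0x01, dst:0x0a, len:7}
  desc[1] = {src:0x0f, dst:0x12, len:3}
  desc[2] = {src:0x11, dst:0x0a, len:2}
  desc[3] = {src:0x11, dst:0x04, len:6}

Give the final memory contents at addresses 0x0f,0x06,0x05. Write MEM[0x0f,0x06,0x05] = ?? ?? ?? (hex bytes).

[0] 0x01->0x0a len=7 : 2b 8d 37 ff 35 51 7d
[1] 0x0f->0x12 len=3 : 51 7d 9b
[2] 0x11->0x0a len=2 : 9b 51
[3] 0x11->0x04 len=6 : 9b 51 7d 9b dd 5f
query mem[0x0f]=0x51, mem[0x06]=0x7d, mem[0x05]=0x51

MEM[0x0f,0x06,0x05] = 51 7d 51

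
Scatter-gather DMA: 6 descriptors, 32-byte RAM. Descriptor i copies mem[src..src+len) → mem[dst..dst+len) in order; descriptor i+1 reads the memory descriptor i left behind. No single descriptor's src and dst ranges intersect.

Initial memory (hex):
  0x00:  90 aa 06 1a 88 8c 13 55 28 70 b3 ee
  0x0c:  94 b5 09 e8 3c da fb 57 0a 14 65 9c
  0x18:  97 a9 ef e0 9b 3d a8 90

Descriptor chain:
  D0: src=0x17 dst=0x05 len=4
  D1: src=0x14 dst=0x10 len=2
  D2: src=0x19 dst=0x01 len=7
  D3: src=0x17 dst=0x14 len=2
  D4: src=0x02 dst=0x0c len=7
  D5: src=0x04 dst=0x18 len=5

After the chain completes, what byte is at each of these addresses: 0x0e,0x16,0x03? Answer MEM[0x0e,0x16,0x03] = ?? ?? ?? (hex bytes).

#0 dst[0x05+4] := {0x9c,0x97,0xa9,0xef}
#1 dst[0x10+2] := {0x0a,0x14}
#2 dst[0x01+7] := {0xa9,0xef,0xe0,0x9b,0x3d,0xa8,0x90}
#3 dst[0x14+2] := {0x9c,0x97}
#4 dst[0x0c+7] := {0xef,0xe0,0x9b,0x3d,0xa8,0x90,0xef}
#5 dst[0x18+5] := {0x9b,0x3d,0xa8,0x90,0xef}
query mem[0x0e]=0x9b, mem[0x16]=0x65, mem[0x03]=0xe0

MEM[0x0e,0x16,0x03] = 9b 65 e0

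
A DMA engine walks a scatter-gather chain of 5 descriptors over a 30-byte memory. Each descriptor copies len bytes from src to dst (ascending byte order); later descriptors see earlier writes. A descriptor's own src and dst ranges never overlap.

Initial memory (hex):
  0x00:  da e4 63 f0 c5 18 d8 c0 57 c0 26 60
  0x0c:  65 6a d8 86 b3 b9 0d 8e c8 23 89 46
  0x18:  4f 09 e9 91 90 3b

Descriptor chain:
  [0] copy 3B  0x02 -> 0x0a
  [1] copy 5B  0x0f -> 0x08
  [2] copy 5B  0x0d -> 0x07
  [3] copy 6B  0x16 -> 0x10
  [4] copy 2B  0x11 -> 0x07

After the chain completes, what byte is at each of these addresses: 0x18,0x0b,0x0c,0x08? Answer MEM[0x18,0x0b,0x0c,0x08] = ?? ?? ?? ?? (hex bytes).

MEM[0x18,0x0b,0x0c,0x08] = 4f b9 8e 4f

[0] 0x02->0x0a len=3 : 63 f0 c5
[1] 0x0f->0x08 len=5 : 86 b3 b9 0d 8e
[2] 0x0d->0x07 len=5 : 6a d8 86 b3 b9
[3] 0x16->0x10 len=6 : 89 46 4f 09 e9 91
[4] 0x11->0x07 len=2 : 46 4f
query mem[0x18]=0x4f, mem[0x0b]=0xb9, mem[0x0c]=0x8e, mem[0x08]=0x4f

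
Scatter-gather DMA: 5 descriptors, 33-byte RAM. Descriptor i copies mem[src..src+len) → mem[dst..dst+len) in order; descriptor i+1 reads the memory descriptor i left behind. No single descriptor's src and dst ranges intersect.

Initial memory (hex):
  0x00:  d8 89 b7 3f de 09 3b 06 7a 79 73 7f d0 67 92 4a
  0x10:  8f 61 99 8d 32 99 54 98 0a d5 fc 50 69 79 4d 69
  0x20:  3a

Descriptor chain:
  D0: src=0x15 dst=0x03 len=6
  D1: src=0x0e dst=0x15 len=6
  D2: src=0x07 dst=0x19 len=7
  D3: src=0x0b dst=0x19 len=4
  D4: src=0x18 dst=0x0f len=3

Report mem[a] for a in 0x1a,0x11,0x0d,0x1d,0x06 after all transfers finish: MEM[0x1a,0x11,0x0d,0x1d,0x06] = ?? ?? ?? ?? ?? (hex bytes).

MEM[0x1a,0x11,0x0d,0x1d,0x06] = d0 d0 67 7f 0a

  after D0: wrote 6B at 0x03 = 9954980ad5fc
  after D1: wrote 6B at 0x15 = 924a8f61998d
  after D2: wrote 7B at 0x19 = d5fc79737fd067
  after D3: wrote 4B at 0x19 = 7fd06792
  after D4: wrote 3B at 0x0f = 617fd0
query mem[0x1a]=0xd0, mem[0x11]=0xd0, mem[0x0d]=0x67, mem[0x1d]=0x7f, mem[0x06]=0x0a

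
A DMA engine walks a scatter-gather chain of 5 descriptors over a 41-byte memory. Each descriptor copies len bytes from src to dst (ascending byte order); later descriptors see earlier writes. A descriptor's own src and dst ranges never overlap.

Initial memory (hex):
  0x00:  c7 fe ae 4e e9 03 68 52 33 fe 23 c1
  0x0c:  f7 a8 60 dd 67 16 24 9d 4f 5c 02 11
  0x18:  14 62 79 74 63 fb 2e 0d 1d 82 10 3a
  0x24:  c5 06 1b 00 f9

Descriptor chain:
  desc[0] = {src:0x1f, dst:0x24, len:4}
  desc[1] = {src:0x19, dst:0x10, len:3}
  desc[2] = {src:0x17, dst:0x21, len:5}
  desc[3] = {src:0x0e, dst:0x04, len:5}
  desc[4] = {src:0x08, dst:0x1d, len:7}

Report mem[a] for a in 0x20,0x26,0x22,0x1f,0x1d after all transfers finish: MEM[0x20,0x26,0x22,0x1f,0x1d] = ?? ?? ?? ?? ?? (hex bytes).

MEM[0x20,0x26,0x22,0x1f,0x1d] = c1 82 a8 23 74

  after D0: wrote 4B at 0x24 = 0d1d8210
  after D1: wrote 3B at 0x10 = 627974
  after D2: wrote 5B at 0x21 = 1114627974
  after D3: wrote 5B at 0x04 = 60dd627974
  after D4: wrote 7B at 0x1d = 74fe23c1f7a860
query mem[0x20]=0xc1, mem[0x26]=0x82, mem[0x22]=0xa8, mem[0x1f]=0x23, mem[0x1d]=0x74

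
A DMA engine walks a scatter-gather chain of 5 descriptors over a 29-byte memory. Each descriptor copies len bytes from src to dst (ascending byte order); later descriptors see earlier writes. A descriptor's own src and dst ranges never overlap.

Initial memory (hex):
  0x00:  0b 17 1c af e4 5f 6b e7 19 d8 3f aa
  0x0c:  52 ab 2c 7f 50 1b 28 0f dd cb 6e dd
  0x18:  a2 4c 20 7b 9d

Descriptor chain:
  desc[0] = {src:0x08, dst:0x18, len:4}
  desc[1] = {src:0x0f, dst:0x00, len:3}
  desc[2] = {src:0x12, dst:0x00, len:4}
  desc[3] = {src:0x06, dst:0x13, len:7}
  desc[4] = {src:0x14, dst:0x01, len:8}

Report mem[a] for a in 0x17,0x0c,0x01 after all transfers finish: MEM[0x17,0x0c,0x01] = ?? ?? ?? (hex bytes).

D0: mem[0x18..0x1b] <- [19 d8 3f aa]
D1: mem[0x00..0x02] <- [7f 50 1b]
D2: mem[0x00..0x03] <- [28 0f dd cb]
D3: mem[0x13..0x19] <- [6b e7 19 d8 3f aa 52]
D4: mem[0x01..0x08] <- [e7 19 d8 3f aa 52 3f aa]
query mem[0x17]=0x3f, mem[0x0c]=0x52, mem[0x01]=0xe7

MEM[0x17,0x0c,0x01] = 3f 52 e7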